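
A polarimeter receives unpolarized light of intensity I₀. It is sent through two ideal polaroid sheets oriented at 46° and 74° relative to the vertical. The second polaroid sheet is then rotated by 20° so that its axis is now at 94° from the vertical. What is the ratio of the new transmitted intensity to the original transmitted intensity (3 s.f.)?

Before rotation:
Unpolarized light through the first polarizer → I₁ = ½ I₀, now polarized at 46°.
I₂ = I₁ cos²(74° − 46°) = 0.5 I₀ · cos²(28°) = 0.3898 I₀.
After rotation:
Unpolarized light through the first polarizer → I₁ = ½ I₀, now polarized at 46°.
I₂ = I₁ cos²(94° − 46°) = 0.5 I₀ · cos²(48°) = 0.2239 I₀.
Ratio = 0.2239 / 0.3898 = 0.5743.

I_new/I_old ≈ 0.574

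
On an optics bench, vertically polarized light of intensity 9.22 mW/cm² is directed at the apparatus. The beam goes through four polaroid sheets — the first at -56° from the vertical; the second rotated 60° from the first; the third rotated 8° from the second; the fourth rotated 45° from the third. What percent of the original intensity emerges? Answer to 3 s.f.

≈ 3.83%

By Malus's law, I₁ = 9.22 mW/cm² · cos²(56°) = 2.883 mW/cm².
I₂ = I₁ · cos²(60°) = 2.883 · 0.25 = 0.7208 mW/cm².
I₃ = I₂ · cos²(8°) = 0.7208 · 0.9806 = 0.7068 mW/cm².
I₄ = I₃ · cos²(45°) = 0.7068 · 0.5 = 0.3534 mW/cm².
That is 3.833% of the incident intensity.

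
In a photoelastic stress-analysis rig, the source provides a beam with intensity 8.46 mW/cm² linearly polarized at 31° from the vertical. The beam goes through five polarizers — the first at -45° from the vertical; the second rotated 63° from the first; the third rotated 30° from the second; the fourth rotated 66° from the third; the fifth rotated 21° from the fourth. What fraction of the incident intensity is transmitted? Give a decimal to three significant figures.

I/I₀ ≈ 0.00130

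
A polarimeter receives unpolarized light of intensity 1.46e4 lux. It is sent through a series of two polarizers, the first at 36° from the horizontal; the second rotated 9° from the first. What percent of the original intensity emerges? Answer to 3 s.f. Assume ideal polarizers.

Unpolarized light through the first polarizer → I₁ = 1.46e4 lux/2 = 7300 lux, polarized at 36°.
I₂ = I₁ · cos²(9°) = 7300 · 0.9755 = 7121 lux.
That is 48.78% of the incident intensity.

≈ 48.8%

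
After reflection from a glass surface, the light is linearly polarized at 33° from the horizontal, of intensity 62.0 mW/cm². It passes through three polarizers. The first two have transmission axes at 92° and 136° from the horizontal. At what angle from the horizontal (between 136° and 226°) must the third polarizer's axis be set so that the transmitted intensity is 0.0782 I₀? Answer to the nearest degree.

I₁ = I₀ cos²(92° − 33°) = I₀ cos²(59°) = 0.2653 I₀.
I₂ = I₁ cos²(136° − 92°) = 0.2653 I₀ · cos²(44°) = 0.1373 I₀.
Need I₃/I₀ = 0.0782, so cos²(θ − 136°) = 0.0782 / 0.1373 = 0.5697.
θ − 136° = arccos(√0.5697) = 41.0°, giving θ ≈ 136 + 41.0 = 177.0°.

θ ≈ 177°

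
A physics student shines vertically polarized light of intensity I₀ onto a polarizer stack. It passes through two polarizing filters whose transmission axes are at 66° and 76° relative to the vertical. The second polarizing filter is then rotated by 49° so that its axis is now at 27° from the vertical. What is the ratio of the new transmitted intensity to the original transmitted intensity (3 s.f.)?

Before rotation:
By Malus's law, I₁ = I₀ cos²(66° − 0°) = I₀ cos²(66°) = 0.1654 I₀.
I₂ = I₁ cos²(76° − 66°) = 0.1654 I₀ · cos²(10°) = 0.1604 I₀.
After rotation:
I₁ = I₀ cos²(66° − 0°) = I₀ cos²(66°) = 0.1654 I₀.
I₂ = I₁ cos²(27° − 66°) = 0.1654 I₀ · cos²(39°) = 0.09992 I₀.
Ratio = 0.09992 / 0.1604 = 0.6227.

I_new/I_old ≈ 0.623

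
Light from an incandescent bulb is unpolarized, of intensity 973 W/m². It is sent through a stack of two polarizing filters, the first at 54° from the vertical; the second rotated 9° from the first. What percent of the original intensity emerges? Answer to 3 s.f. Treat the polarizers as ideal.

Unpolarized light through the first polarizer → I₁ = 973 W/m²/2 = 486.5 W/m², polarized at 54°.
I₂ = I₁ · cos²(9°) = 486.5 · 0.9755 = 474.6 W/m².
That is 48.78% of the incident intensity.

≈ 48.8%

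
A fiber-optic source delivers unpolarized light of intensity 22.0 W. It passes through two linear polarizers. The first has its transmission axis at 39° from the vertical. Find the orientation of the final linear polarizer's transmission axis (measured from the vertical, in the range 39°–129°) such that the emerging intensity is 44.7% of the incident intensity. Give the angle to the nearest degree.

θ ≈ 58°

Unpolarized light through the first polarizer → I₁ = ½ I₀, now polarized at 39°.
Need I₂/I₀ = 0.447, so cos²(θ − 39°) = 0.447 / 0.5 = 0.894.
θ − 39° = arccos(√0.894) = 19.0°, giving θ ≈ 39 + 19.0 = 58.0°.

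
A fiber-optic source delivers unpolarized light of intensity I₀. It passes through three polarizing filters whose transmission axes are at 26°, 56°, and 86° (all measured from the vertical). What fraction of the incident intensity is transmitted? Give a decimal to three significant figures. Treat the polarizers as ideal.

Unpolarized light through the first polarizer → I₁ = ½ I₀, now polarized at 26°.
I₂ = I₁ cos²(56° − 26°) = 0.5 I₀ · cos²(30°) = 0.375 I₀.
I₃ = I₂ cos²(86° − 56°) = 0.375 I₀ · cos²(30°) = 0.2813 I₀.
Transmitted fraction = 0.2813.

≈ 0.281 I₀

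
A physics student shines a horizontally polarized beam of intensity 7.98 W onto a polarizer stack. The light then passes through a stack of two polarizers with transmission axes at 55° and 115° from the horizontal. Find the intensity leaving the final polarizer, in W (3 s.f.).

By Malus's law, I₁ = 7.98 W · cos²(55°) = 2.625 W.
I₂ = I₁ · cos²(60°) = 2.625 · 0.25 = 0.6563 W.

I ≈ 0.656 W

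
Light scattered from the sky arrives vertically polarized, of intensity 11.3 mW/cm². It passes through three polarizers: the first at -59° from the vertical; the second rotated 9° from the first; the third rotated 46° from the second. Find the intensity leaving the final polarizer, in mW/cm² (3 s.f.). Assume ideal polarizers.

I₁ = 11.3 mW/cm² · cos²(59°) = 2.997 mW/cm².
I₂ = I₁ · cos²(9°) = 2.997 · 0.9755 = 2.924 mW/cm².
I₃ = I₂ · cos²(46°) = 2.924 · 0.4826 = 1.411 mW/cm².

I ≈ 1.41 mW/cm²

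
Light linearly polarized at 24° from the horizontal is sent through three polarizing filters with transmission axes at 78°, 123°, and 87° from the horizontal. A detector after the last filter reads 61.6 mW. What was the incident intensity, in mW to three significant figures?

I₁ = I₀ cos²(78° − 24°) = I₀ cos²(54°) = 0.3455 I₀.
I₂ = I₁ cos²(123° − 78°) = 0.3455 I₀ · cos²(45°) = 0.1727 I₀.
I₃ = I₂ cos²(87° − 123°) = 0.1727 I₀ · cos²(36°) = 0.1131 I₀.
So 61.6 mW = 0.1131 I₀, giving I₀ = 61.6/0.1131 = 544.8 mW.

I₀ ≈ 545 mW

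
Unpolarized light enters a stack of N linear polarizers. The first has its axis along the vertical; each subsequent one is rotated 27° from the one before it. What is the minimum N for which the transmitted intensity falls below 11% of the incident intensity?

N = 8

First polarizer halves the unpolarized light: factor 1/2.
Each further stage multiplies by cos²(27°) = 0.7939.
After N polarizers: T = 0.5·0.7939^(N−1). Require T < 0.11 ⇒ N−1 > ln(0.11/0.5)/ln(0.7939) = 6.56, so N−1 ≥ 7 and N = 8.
Check: N=8 gives T = 0.09938 < 0.11; N=7 gives T = 0.1252.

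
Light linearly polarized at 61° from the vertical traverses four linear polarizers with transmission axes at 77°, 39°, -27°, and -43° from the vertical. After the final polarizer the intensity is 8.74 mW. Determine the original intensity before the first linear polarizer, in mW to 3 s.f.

I₀ ≈ 99.6 mW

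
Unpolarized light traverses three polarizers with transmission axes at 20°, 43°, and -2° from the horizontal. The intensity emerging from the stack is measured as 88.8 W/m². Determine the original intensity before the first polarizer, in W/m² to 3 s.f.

I₀ ≈ 419 W/m²

Unpolarized light through the first polarizer → I₁ = ½ I₀, now polarized at 20°.
I₂ = I₁ cos²(43° − 20°) = 0.5 I₀ · cos²(23°) = 0.4237 I₀.
I₃ = I₂ cos²(-2° − 43°) = 0.4237 I₀ · cos²(45°) = 0.2118 I₀.
So 88.8 W/m² = 0.2118 I₀, giving I₀ = 88.8/0.2118 = 419.2 W/m².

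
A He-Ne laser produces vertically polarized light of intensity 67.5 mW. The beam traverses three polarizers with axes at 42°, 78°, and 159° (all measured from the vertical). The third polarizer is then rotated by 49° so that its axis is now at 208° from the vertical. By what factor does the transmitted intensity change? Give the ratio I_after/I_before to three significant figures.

Before rotation:
I₁ = I₀ cos²(42° − 0°) = I₀ cos²(42°) = 0.5523 I₀.
I₂ = I₁ cos²(78° − 42°) = 0.5523 I₀ · cos²(36°) = 0.3615 I₀.
I₃ = I₂ cos²(159° − 78°) = 0.3615 I₀ · cos²(81°) = 0.008846 I₀.
After rotation:
I₁ = I₀ cos²(42° − 0°) = I₀ cos²(42°) = 0.5523 I₀.
I₂ = I₁ cos²(78° − 42°) = 0.5523 I₀ · cos²(36°) = 0.3615 I₀.
Angle between axes 2 and 3: 50°. I₃ = 0.3615 I₀ · cos²(50°) = 0.1493 I₀.
Ratio = 0.1493 / 0.008846 = 16.88.

I_new/I_old ≈ 16.9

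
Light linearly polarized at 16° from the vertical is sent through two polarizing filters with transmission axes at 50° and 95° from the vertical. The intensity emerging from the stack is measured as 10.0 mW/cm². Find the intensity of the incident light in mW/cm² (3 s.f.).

I₀ ≈ 29.1 mW/cm²

By Malus's law, I₁ = I₀ cos²(50° − 16°) = I₀ cos²(34°) = 0.6873 I₀.
I₂ = I₁ cos²(95° − 50°) = 0.6873 I₀ · cos²(45°) = 0.3437 I₀.
So 10.0 mW/cm² = 0.3437 I₀, giving I₀ = 10.0/0.3437 = 29.1 mW/cm².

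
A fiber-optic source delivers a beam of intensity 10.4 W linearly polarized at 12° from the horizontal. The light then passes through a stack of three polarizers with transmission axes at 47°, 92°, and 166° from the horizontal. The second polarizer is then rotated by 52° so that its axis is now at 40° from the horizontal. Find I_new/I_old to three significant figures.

I_new/I_old ≈ 8.96

Before rotation:
I₁ = I₀ cos²(47° − 12°) = I₀ cos²(35°) = 0.671 I₀.
I₂ = I₁ cos²(92° − 47°) = 0.671 I₀ · cos²(45°) = 0.3355 I₀.
I₃ = I₂ cos²(166° − 92°) = 0.3355 I₀ · cos²(74°) = 0.02549 I₀.
After rotation:
I₁ = I₀ cos²(47° − 12°) = I₀ cos²(35°) = 0.671 I₀.
I₂ = I₁ cos²(40° − 47°) = 0.671 I₀ · cos²(7°) = 0.661 I₀.
Angle between axes 2 and 3: 54°. I₃ = 0.661 I₀ · cos²(54°) = 0.2284 I₀.
Ratio = 0.2284 / 0.02549 = 8.96.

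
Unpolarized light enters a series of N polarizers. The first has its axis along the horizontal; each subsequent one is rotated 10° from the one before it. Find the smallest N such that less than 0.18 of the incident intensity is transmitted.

N = 35

First polarizer halves the unpolarized light: factor 1/2.
Each further stage multiplies by cos²(10°) = 0.9698.
After N polarizers: T = 0.5·0.9698^(N−1). Require T < 0.18 ⇒ N−1 > ln(0.18/0.5)/ln(0.9698) = 33.37, so N−1 ≥ 34 and N = 35.
Check: N=35 gives T = 0.1766 < 0.18; N=34 gives T = 0.182.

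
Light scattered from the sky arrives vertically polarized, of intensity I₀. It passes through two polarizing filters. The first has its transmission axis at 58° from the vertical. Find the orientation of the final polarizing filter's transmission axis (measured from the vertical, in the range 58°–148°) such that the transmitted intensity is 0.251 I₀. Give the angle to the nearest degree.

θ ≈ 77°

I₁ = I₀ cos²(58° − 0°) = I₀ cos²(58°) = 0.2808 I₀.
Need I₂/I₀ = 0.251, so cos²(θ − 58°) = 0.251 / 0.2808 = 0.8938.
θ − 58° = arccos(√0.8938) = 19.0°, giving θ ≈ 58 + 19.0 = 77.0°.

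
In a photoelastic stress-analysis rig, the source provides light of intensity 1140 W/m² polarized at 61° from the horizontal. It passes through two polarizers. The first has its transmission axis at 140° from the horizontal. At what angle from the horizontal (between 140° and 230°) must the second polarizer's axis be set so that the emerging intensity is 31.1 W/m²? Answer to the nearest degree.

By Malus's law, I₁ = I₀ cos²(140° − 61°) = I₀ cos²(79°) = 0.03641 I₀.
Target fraction: 31.1 / 1140 W/m² = 0.02728 of I₀.
Need I₂/I₀ = 0.02728, so cos²(θ − 140°) = 0.02728 / 0.03641 = 0.7493.
θ − 140° = arccos(√0.7493) = 30.0°, giving θ ≈ 140 + 30.0 = 170.0°.

θ ≈ 170°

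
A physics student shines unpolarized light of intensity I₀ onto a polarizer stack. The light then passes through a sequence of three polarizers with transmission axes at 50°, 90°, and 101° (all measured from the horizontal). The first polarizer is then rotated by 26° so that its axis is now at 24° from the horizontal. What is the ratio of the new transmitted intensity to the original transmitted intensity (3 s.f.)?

Before rotation:
Unpolarized light through the first polarizer → I₁ = ½ I₀, now polarized at 50°.
I₂ = I₁ cos²(90° − 50°) = 0.5 I₀ · cos²(40°) = 0.2934 I₀.
I₃ = I₂ cos²(101° − 90°) = 0.2934 I₀ · cos²(11°) = 0.2827 I₀.
After rotation:
Unpolarized light through the first polarizer → I₁ = ½ I₀, now polarized at 24°.
I₂ = I₁ cos²(90° − 24°) = 0.5 I₀ · cos²(66°) = 0.08272 I₀.
I₃ = I₂ cos²(101° − 90°) = 0.08272 I₀ · cos²(11°) = 0.07971 I₀.
Ratio = 0.07971 / 0.2827 = 0.2819.

I_new/I_old ≈ 0.282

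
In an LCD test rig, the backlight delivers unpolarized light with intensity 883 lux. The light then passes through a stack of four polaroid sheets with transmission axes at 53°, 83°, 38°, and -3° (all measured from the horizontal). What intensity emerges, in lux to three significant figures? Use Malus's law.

I ≈ 94.3 lux

Unpolarized light through the first polarizer → I₁ = 883 lux/2 = 441.5 lux, polarized at 53°.
I₂ = I₁ · cos²(30°) = 441.5 · 0.75 = 331.1 lux.
I₃ = I₂ · cos²(45°) = 331.1 · 0.5 = 165.6 lux.
I₄ = I₃ · cos²(41°) = 165.6 · 0.5696 = 94.3 lux.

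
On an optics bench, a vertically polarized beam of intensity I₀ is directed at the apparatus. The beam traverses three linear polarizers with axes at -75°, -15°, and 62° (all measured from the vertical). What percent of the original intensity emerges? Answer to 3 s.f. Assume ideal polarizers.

I₁ = I₀ cos²(-75° − 0°) = I₀ cos²(75°) = 0.06699 I₀.
I₂ = I₁ cos²(-15° + 75°) = 0.06699 I₀ · cos²(60°) = 0.01675 I₀.
I₃ = I₂ cos²(62° + 15°) = 0.01675 I₀ · cos²(77°) = 0.0008474 I₀.
That is 0.08474% of the incident intensity.

≈ 0.0847%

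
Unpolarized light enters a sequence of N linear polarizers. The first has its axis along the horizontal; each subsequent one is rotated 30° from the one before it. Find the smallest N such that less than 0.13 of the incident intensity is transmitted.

N = 6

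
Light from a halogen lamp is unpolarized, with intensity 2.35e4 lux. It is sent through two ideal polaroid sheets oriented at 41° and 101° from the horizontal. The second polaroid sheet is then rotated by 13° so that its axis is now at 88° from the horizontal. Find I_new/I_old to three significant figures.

Before rotation:
Unpolarized light through the first polarizer → I₁ = ½ I₀, now polarized at 41°.
I₂ = I₁ cos²(101° − 41°) = 0.5 I₀ · cos²(60°) = 0.125 I₀.
After rotation:
Unpolarized light through the first polarizer → I₁ = ½ I₀, now polarized at 41°.
I₂ = I₁ cos²(88° − 41°) = 0.5 I₀ · cos²(47°) = 0.2326 I₀.
Ratio = 0.2326 / 0.125 = 1.86.

I_new/I_old ≈ 1.86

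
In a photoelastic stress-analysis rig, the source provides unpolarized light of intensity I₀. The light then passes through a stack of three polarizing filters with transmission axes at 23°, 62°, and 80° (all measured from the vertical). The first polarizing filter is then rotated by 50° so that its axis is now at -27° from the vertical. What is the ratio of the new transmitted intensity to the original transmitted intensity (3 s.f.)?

I_new/I_old ≈ 0.000504

Before rotation:
Unpolarized light through the first polarizer → I₁ = ½ I₀, now polarized at 23°.
I₂ = I₁ cos²(62° − 23°) = 0.5 I₀ · cos²(39°) = 0.302 I₀.
I₃ = I₂ cos²(80° − 62°) = 0.302 I₀ · cos²(18°) = 0.2731 I₀.
After rotation:
Unpolarized light through the first polarizer → I₁ = ½ I₀, now polarized at -27°.
I₂ = I₁ cos²(62° + 27°) = 0.5 I₀ · cos²(89°) = 0.0001523 I₀.
I₃ = I₂ cos²(80° − 62°) = 0.0001523 I₀ · cos²(18°) = 0.0001378 I₀.
Ratio = 0.0001378 / 0.2731 = 0.0005043.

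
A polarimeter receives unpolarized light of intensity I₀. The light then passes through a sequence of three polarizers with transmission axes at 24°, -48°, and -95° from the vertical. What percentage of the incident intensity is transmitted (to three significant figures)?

≈ 2.22%

Unpolarized light through the first polarizer → I₁ = ½ I₀, now polarized at 24°.
I₂ = I₁ cos²(-48° − 24°) = 0.5 I₀ · cos²(72°) = 0.04775 I₀.
I₃ = I₂ cos²(-95° + 48°) = 0.04775 I₀ · cos²(47°) = 0.02221 I₀.
That is 2.221% of the incident intensity.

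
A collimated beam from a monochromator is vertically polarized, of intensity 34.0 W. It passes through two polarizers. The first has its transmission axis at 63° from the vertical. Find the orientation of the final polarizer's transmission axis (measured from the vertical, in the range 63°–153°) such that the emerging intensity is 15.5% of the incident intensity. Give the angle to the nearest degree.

By Malus's law, I₁ = I₀ cos²(63° − 0°) = I₀ cos²(63°) = 0.2061 I₀.
Need I₂/I₀ = 0.155, so cos²(θ − 63°) = 0.155 / 0.2061 = 0.752.
θ − 63° = arccos(√0.752) = 29.9°, giving θ ≈ 63 + 29.9 = 92.9°.

θ ≈ 93°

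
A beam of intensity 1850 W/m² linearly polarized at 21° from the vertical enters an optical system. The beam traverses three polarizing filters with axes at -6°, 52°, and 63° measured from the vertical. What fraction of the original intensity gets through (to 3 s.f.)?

I/I₀ ≈ 0.215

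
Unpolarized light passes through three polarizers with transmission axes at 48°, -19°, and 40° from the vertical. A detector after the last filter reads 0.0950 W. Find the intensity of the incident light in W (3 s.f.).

I₀ ≈ 4.69 W

Unpolarized light through the first polarizer → I₁ = ½ I₀, now polarized at 48°.
I₂ = I₁ cos²(-19° − 48°) = 0.5 I₀ · cos²(67°) = 0.07634 I₀.
I₃ = I₂ cos²(40° + 19°) = 0.07634 I₀ · cos²(59°) = 0.02025 I₀.
So 0.0950 W = 0.02025 I₀, giving I₀ = 0.0950/0.02025 = 4.692 W.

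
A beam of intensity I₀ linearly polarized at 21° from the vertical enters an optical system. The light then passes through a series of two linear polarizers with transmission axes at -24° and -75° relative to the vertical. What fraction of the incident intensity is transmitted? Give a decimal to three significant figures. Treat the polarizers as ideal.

≈ 0.198 I₀

By Malus's law, I₁ = I₀ cos²(-24° − 21°) = I₀ cos²(45°) = 0.5 I₀.
I₂ = I₁ cos²(-75° + 24°) = 0.5 I₀ · cos²(51°) = 0.198 I₀.
Transmitted fraction = 0.198.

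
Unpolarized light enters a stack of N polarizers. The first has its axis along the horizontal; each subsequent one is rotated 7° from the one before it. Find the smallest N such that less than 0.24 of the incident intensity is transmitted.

First polarizer halves the unpolarized light: factor 1/2.
Each further stage multiplies by cos²(7°) = 0.9851.
After N polarizers: T = 0.5·0.9851^(N−1). Require T < 0.24 ⇒ N−1 > ln(0.24/0.5)/ln(0.9851) = 49.05, so N−1 ≥ 50 and N = 51.
Check: N=51 gives T = 0.2366 < 0.24; N=50 gives T = 0.2402.

N = 51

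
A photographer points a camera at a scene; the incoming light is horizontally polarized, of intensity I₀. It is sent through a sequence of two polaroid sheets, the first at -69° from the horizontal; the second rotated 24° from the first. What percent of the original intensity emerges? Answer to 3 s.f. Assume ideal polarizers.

I₁ = I₀ cos²(-69° − 0°) = I₀ cos²(69°) = 0.1284 I₀.
I₂ = I₁ cos²(24°) = 0.1284 · 0.8346 I₀ = 0.1072 I₀.
That is 10.72% of the incident intensity.

≈ 10.7%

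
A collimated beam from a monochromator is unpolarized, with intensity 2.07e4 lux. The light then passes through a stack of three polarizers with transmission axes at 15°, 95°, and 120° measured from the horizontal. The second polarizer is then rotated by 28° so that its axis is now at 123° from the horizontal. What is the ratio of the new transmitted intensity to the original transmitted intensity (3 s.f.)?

I_new/I_old ≈ 3.84

Before rotation:
Unpolarized light through the first polarizer → I₁ = ½ I₀, now polarized at 15°.
I₂ = I₁ cos²(95° − 15°) = 0.5 I₀ · cos²(80°) = 0.01508 I₀.
I₃ = I₂ cos²(120° − 95°) = 0.01508 I₀ · cos²(25°) = 0.01238 I₀.
After rotation:
Unpolarized light through the first polarizer → I₁ = ½ I₀, now polarized at 15°.
Angle between axes 1 and 2: 72°. I₂ = 0.5 I₀ · cos²(72°) = 0.04775 I₀.
I₃ = I₂ cos²(120° − 123°) = 0.04775 I₀ · cos²(3°) = 0.04761 I₀.
Ratio = 0.04761 / 0.01238 = 3.845.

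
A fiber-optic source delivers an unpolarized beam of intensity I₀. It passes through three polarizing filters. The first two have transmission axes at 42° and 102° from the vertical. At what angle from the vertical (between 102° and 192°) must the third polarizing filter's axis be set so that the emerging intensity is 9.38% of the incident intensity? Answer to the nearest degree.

θ ≈ 132°

Unpolarized light through the first polarizer → I₁ = ½ I₀, now polarized at 42°.
I₂ = I₁ cos²(102° − 42°) = 0.5 I₀ · cos²(60°) = 0.125 I₀.
Need I₃/I₀ = 0.0938, so cos²(θ − 102°) = 0.0938 / 0.125 = 0.7504.
θ − 102° = arccos(√0.7504) = 30.0°, giving θ ≈ 102 + 30.0 = 132.0°.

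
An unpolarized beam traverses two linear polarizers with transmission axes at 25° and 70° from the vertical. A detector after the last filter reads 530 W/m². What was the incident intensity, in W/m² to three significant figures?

I₀ ≈ 2120 W/m²

Unpolarized light through the first polarizer → I₁ = ½ I₀, now polarized at 25°.
I₂ = I₁ cos²(70° − 25°) = 0.5 I₀ · cos²(45°) = 0.25 I₀.
So 530 W/m² = 0.25 I₀, giving I₀ = 530/0.25 = 2120 W/m².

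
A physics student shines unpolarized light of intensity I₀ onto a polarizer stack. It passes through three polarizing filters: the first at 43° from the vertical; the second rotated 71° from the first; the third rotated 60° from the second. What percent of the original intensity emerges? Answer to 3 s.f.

≈ 1.32%

Unpolarized light through the first polarizer → I₁ = ½ I₀, now polarized at 43°.
I₂ = I₁ cos²(71°) = 0.5 · 0.106 I₀ = 0.053 I₀.
I₃ = I₂ cos²(60°) = 0.053 · 0.25 I₀ = 0.01325 I₀.
That is 1.325% of the incident intensity.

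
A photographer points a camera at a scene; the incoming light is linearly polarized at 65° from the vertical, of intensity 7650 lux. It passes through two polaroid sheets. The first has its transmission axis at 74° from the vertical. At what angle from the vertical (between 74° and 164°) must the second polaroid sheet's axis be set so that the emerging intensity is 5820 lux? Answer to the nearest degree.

θ ≈ 102°

I₁ = I₀ cos²(74° − 65°) = I₀ cos²(9°) = 0.9755 I₀.
Target fraction: 5820 / 7650 lux = 0.7608 of I₀.
Need I₂/I₀ = 0.7608, so cos²(θ − 74°) = 0.7608 / 0.9755 = 0.7799.
θ − 74° = arccos(√0.7799) = 28.0°, giving θ ≈ 74 + 28.0 = 102.0°.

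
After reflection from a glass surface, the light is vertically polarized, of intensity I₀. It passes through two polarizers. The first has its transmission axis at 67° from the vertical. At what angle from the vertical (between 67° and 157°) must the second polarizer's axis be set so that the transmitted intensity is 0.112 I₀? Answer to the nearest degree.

θ ≈ 98°

I₁ = I₀ cos²(67° − 0°) = I₀ cos²(67°) = 0.1527 I₀.
Need I₂/I₀ = 0.112, so cos²(θ − 67°) = 0.112 / 0.1527 = 0.7336.
θ − 67° = arccos(√0.7336) = 31.1°, giving θ ≈ 67 + 31.1 = 98.1°.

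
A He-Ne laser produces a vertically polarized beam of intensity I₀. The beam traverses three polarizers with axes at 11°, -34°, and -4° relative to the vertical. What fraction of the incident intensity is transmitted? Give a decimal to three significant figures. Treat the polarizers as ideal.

I₁ = I₀ cos²(11° − 0°) = I₀ cos²(11°) = 0.9636 I₀.
I₂ = I₁ cos²(-34° − 11°) = 0.9636 I₀ · cos²(45°) = 0.4818 I₀.
I₃ = I₂ cos²(-4° + 34°) = 0.4818 I₀ · cos²(30°) = 0.3613 I₀.
Transmitted fraction = 0.3613.

≈ 0.361 I₀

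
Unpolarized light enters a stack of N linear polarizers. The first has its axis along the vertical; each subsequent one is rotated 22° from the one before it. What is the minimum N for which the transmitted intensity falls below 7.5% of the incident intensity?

First polarizer halves the unpolarized light: factor 1/2.
Each further stage multiplies by cos²(22°) = 0.8597.
After N polarizers: T = 0.5·0.8597^(N−1). Require T < 0.075 ⇒ N−1 > ln(0.075/0.5)/ln(0.8597) = 12.55, so N−1 ≥ 13 and N = 14.
Check: N=14 gives T = 0.07003 < 0.075; N=13 gives T = 0.08146.

N = 14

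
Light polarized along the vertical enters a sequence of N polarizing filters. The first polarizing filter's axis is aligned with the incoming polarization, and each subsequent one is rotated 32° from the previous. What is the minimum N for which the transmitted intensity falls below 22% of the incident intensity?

First polarizer is aligned with the polarization: full transmission.
Each further stage multiplies by cos²(32°) = 0.7192.
After N polarizers: T = 0.7192^(N−1). Require T < 0.22 ⇒ N−1 > ln(0.22)/ln(0.7192) = 4.59, so N−1 ≥ 5 and N = 6.
Check: N=6 gives T = 0.1924 < 0.22; N=5 gives T = 0.2675.

N = 6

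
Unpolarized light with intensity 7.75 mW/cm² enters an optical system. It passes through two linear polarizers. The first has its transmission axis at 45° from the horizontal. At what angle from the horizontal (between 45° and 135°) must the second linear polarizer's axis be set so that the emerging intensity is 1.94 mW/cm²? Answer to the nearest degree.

θ ≈ 90°

Unpolarized light through the first polarizer → I₁ = ½ I₀, now polarized at 45°.
Target fraction: 1.94 / 7.75 mW/cm² = 0.2503 of I₀.
Need I₂/I₀ = 0.2503, so cos²(θ − 45°) = 0.2503 / 0.5 = 0.5006.
θ − 45° = arccos(√0.5006) = 45.0°, giving θ ≈ 45 + 45.0 = 90.0°.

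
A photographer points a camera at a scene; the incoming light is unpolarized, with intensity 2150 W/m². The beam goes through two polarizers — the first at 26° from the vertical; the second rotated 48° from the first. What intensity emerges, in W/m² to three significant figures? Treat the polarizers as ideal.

I ≈ 481 W/m²

Unpolarized light through the first polarizer → I₁ = 2150 W/m²/2 = 1075 W/m², polarized at 26°.
I₂ = I₁ · cos²(48°) = 1075 · 0.4477 = 481.3 W/m².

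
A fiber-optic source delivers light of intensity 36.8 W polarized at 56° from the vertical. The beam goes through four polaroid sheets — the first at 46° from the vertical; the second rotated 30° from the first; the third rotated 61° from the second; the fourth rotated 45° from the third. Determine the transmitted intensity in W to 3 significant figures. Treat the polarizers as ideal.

By Malus's law, I₁ = 36.8 W · cos²(10°) = 35.69 W.
I₂ = I₁ · cos²(30°) = 35.69 · 0.75 = 26.77 W.
I₃ = I₂ · cos²(61°) = 26.77 · 0.235 = 6.292 W.
I₄ = I₃ · cos²(45°) = 6.292 · 0.5 = 3.146 W.

I ≈ 3.15 W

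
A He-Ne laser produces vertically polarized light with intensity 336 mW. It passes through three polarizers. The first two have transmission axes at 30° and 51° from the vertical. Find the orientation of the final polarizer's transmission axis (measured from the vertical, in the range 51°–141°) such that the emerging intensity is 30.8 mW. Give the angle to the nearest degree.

θ ≈ 119°

I₁ = I₀ cos²(30° − 0°) = I₀ cos²(30°) = 0.75 I₀.
I₂ = I₁ cos²(51° − 30°) = 0.75 I₀ · cos²(21°) = 0.6537 I₀.
Target fraction: 30.8 / 336 mW = 0.09167 of I₀.
Need I₃/I₀ = 0.09167, so cos²(θ − 51°) = 0.09167 / 0.6537 = 0.1402.
θ − 51° = arccos(√0.1402) = 68.0°, giving θ ≈ 51 + 68.0 = 119.0°.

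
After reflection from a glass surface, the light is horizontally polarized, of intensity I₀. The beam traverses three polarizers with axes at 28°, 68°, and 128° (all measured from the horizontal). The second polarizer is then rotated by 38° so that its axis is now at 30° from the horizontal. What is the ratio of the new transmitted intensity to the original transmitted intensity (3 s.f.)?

I_new/I_old ≈ 0.132

Before rotation:
By Malus's law, I₁ = I₀ cos²(28° − 0°) = I₀ cos²(28°) = 0.7796 I₀.
I₂ = I₁ cos²(68° − 28°) = 0.7796 I₀ · cos²(40°) = 0.4575 I₀.
I₃ = I₂ cos²(128° − 68°) = 0.4575 I₀ · cos²(60°) = 0.1144 I₀.
After rotation:
I₁ = I₀ cos²(28° − 0°) = I₀ cos²(28°) = 0.7796 I₀.
I₂ = I₁ cos²(30° − 28°) = 0.7796 I₀ · cos²(2°) = 0.7786 I₀.
Angle between axes 2 and 3: 82°. I₃ = 0.7786 I₀ · cos²(82°) = 0.01508 I₀.
Ratio = 0.01508 / 0.1144 = 0.1319.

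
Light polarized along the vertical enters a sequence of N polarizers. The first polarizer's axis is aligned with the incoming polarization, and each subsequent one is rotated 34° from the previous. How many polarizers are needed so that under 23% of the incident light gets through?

N = 5

First polarizer is aligned with the polarization: full transmission.
Each further stage multiplies by cos²(34°) = 0.6873.
After N polarizers: T = 0.6873^(N−1). Require T < 0.23 ⇒ N−1 > ln(0.23)/ln(0.6873) = 3.92, so N−1 ≥ 4 and N = 5.
Check: N=5 gives T = 0.2231 < 0.23; N=4 gives T = 0.3247.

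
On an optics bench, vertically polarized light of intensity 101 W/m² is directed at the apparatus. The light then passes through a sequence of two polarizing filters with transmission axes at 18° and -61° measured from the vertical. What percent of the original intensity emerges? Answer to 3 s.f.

I₁ = 101 W/m² · cos²(18°) = 91.36 W/m².
I₂ = I₁ · cos²(79°) = 91.36 · 0.03641 = 3.326 W/m².
That is 3.293% of the incident intensity.

≈ 3.29%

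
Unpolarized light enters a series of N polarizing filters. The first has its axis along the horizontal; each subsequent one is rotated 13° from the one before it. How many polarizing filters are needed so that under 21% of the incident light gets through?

N = 18

First polarizer halves the unpolarized light: factor 1/2.
Each further stage multiplies by cos²(13°) = 0.9494.
After N polarizers: T = 0.5·0.9494^(N−1). Require T < 0.21 ⇒ N−1 > ln(0.21/0.5)/ln(0.9494) = 16.71, so N−1 ≥ 17 and N = 18.
Check: N=18 gives T = 0.2068 < 0.21; N=17 gives T = 0.2178.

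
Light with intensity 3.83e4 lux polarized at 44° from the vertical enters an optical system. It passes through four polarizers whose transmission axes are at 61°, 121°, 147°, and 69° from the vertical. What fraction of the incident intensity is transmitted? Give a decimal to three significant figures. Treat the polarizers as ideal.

I/I₀ ≈ 0.00798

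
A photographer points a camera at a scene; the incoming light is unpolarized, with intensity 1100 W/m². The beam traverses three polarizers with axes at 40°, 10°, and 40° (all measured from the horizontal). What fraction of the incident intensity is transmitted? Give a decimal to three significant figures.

Unpolarized light through the first polarizer → I₁ = 1100 W/m²/2 = 550 W/m², polarized at 40°.
I₂ = I₁ · cos²(30°) = 550 · 0.75 = 412.5 W/m².
I₃ = I₂ · cos²(30°) = 412.5 · 0.75 = 309.4 W/m².
Transmitted fraction = 0.2813.

I/I₀ ≈ 0.281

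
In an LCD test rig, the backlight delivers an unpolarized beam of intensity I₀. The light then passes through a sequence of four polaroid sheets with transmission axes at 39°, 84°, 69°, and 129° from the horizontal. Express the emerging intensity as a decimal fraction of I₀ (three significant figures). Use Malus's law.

Unpolarized light through the first polarizer → I₁ = ½ I₀, now polarized at 39°.
I₂ = I₁ cos²(84° − 39°) = 0.5 I₀ · cos²(45°) = 0.25 I₀.
I₃ = I₂ cos²(69° − 84°) = 0.25 I₀ · cos²(15°) = 0.2333 I₀.
I₄ = I₃ cos²(129° − 69°) = 0.2333 I₀ · cos²(60°) = 0.05831 I₀.
Transmitted fraction = 0.05831.

≈ 0.0583 I₀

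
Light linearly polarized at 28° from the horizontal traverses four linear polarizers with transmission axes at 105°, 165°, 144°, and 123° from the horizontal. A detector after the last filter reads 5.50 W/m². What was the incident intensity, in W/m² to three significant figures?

I₀ ≈ 572 W/m²

By Malus's law, I₁ = I₀ cos²(105° − 28°) = I₀ cos²(77°) = 0.0506 I₀.
I₂ = I₁ cos²(165° − 105°) = 0.0506 I₀ · cos²(60°) = 0.01265 I₀.
I₃ = I₂ cos²(144° − 165°) = 0.01265 I₀ · cos²(21°) = 0.01103 I₀.
I₄ = I₃ cos²(123° − 144°) = 0.01103 I₀ · cos²(21°) = 0.00961 I₀.
So 5.50 W/m² = 0.00961 I₀, giving I₀ = 5.50/0.00961 = 572.3 W/m².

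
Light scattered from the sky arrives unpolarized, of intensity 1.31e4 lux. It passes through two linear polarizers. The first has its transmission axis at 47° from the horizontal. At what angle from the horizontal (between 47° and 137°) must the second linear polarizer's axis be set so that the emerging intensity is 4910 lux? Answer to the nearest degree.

Unpolarized light through the first polarizer → I₁ = ½ I₀, now polarized at 47°.
Target fraction: 4910 / 1.31e4 lux = 0.3748 of I₀.
Need I₂/I₀ = 0.3748, so cos²(θ − 47°) = 0.3748 / 0.5 = 0.7496.
θ − 47° = arccos(√0.7496) = 30.0°, giving θ ≈ 47 + 30.0 = 77.0°.

θ ≈ 77°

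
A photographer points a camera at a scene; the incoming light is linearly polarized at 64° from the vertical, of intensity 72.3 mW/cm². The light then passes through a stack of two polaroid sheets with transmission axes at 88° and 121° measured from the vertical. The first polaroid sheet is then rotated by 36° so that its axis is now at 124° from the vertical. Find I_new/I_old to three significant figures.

Before rotation:
I₁ = I₀ cos²(88° − 64°) = I₀ cos²(24°) = 0.8346 I₀.
I₂ = I₁ cos²(121° − 88°) = 0.8346 I₀ · cos²(33°) = 0.587 I₀.
After rotation:
I₁ = I₀ cos²(124° − 64°) = I₀ cos²(60°) = 0.25 I₀.
I₂ = I₁ cos²(121° − 124°) = 0.25 I₀ · cos²(3°) = 0.2493 I₀.
Ratio = 0.2493 / 0.587 = 0.4247.

I_new/I_old ≈ 0.425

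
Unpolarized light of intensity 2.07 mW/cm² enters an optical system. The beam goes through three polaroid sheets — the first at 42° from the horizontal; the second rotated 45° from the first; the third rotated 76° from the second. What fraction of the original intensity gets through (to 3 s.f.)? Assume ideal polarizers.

Unpolarized light through the first polarizer → I₁ = 2.07 mW/cm²/2 = 1.035 mW/cm², polarized at 42°.
I₂ = I₁ · cos²(45°) = 1.035 · 0.5 = 0.5175 mW/cm².
I₃ = I₂ · cos²(76°) = 0.5175 · 0.05853 = 0.03029 mW/cm².
Transmitted fraction = 0.01463.

I/I₀ ≈ 0.0146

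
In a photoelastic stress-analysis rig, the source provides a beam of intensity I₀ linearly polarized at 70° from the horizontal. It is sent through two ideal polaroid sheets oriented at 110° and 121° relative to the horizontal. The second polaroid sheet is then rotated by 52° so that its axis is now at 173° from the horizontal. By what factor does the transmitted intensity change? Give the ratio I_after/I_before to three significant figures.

I_new/I_old ≈ 0.214

Before rotation:
I₁ = I₀ cos²(110° − 70°) = I₀ cos²(40°) = 0.5868 I₀.
I₂ = I₁ cos²(121° − 110°) = 0.5868 I₀ · cos²(11°) = 0.5655 I₀.
After rotation:
I₁ = I₀ cos²(110° − 70°) = I₀ cos²(40°) = 0.5868 I₀.
I₂ = I₁ cos²(173° − 110°) = 0.5868 I₀ · cos²(63°) = 0.1209 I₀.
Ratio = 0.1209 / 0.5655 = 0.2139.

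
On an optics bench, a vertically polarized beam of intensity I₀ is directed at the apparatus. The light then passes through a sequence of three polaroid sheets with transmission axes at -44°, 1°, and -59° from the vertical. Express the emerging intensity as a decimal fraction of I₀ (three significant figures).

≈ 0.0647 I₀

I₁ = I₀ cos²(-44° − 0°) = I₀ cos²(44°) = 0.5174 I₀.
I₂ = I₁ cos²(1° + 44°) = 0.5174 I₀ · cos²(45°) = 0.2587 I₀.
I₃ = I₂ cos²(-59° − 1°) = 0.2587 I₀ · cos²(60°) = 0.06468 I₀.
Transmitted fraction = 0.06468.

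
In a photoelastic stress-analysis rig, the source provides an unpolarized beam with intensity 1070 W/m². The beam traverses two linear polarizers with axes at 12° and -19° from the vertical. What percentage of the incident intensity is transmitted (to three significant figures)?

≈ 36.7%

Unpolarized light through the first polarizer → I₁ = 1070 W/m²/2 = 535 W/m², polarized at 12°.
I₂ = I₁ · cos²(31°) = 535 · 0.7347 = 393.1 W/m².
That is 36.74% of the incident intensity.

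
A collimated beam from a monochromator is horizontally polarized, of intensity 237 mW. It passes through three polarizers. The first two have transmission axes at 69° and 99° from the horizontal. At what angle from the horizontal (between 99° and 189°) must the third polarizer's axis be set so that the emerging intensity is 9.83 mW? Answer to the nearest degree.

θ ≈ 148°

I₁ = I₀ cos²(69° − 0°) = I₀ cos²(69°) = 0.1284 I₀.
I₂ = I₁ cos²(99° − 69°) = 0.1284 I₀ · cos²(30°) = 0.09632 I₀.
Target fraction: 9.83 / 237 mW = 0.04148 of I₀.
Need I₃/I₀ = 0.04148, so cos²(θ − 99°) = 0.04148 / 0.09632 = 0.4306.
θ − 99° = arccos(√0.4306) = 49.0°, giving θ ≈ 99 + 49.0 = 148.0°.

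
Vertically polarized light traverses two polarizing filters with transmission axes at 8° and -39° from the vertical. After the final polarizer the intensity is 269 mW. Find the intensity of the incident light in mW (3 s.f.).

I₀ ≈ 590 mW

By Malus's law, I₁ = I₀ cos²(8° − 0°) = I₀ cos²(8°) = 0.9806 I₀.
I₂ = I₁ cos²(-39° − 8°) = 0.9806 I₀ · cos²(47°) = 0.4561 I₀.
So 269 mW = 0.4561 I₀, giving I₀ = 269/0.4561 = 589.8 mW.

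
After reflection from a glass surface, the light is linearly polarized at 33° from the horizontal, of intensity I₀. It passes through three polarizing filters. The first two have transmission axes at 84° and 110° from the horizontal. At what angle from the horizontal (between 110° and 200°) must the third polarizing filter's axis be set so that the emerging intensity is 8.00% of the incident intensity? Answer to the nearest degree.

θ ≈ 170°

I₁ = I₀ cos²(84° − 33°) = I₀ cos²(51°) = 0.396 I₀.
I₂ = I₁ cos²(110° − 84°) = 0.396 I₀ · cos²(26°) = 0.3199 I₀.
Need I₃/I₀ = 0.08, so cos²(θ − 110°) = 0.08 / 0.3199 = 0.25.
θ − 110° = arccos(√0.25) = 60.0°, giving θ ≈ 110 + 60.0 = 170.0°.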